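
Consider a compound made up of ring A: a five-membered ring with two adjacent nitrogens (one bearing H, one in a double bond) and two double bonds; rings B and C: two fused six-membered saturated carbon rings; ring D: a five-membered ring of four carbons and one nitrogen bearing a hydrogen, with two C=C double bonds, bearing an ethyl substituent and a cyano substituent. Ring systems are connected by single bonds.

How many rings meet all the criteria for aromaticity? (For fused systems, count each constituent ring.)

2

Ring A is planar and fully conjugated; 2 ring double bonds (4 π electrons) plus a heteroatom lone pair (2) give 6 π electrons. 6 = 4(1)+2, so ring A is aromatic (pyrazole).
Ring B has only sp³ atoms, so it is not fully conjugated — not aromatic (cyclohexane ring).
Ring C has only sp³ atoms, so it is not fully conjugated — not aromatic (cyclohexane ring).
Ring D has a continuous p-orbital overlap around the ring; 2 ring double bonds (4 π electrons) plus a heteroatom lone pair (2) give 6 π electrons. Since 6 = 4n+2 (n=1), ring D is aromatic (pyrrole).
Aromatic: A, D. Total: 2.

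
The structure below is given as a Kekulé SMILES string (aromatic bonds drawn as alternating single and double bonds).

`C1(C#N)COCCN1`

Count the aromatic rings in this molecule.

The SMILES encodes a six-membered saturated ring with an oxygen and an N–H nitrogen at positions 1 and 4.
The 6-membered ring with one oxygen and one N–H (1,4) has only sp³ atoms, so it is not fully conjugated — not aromatic (morpholine).

0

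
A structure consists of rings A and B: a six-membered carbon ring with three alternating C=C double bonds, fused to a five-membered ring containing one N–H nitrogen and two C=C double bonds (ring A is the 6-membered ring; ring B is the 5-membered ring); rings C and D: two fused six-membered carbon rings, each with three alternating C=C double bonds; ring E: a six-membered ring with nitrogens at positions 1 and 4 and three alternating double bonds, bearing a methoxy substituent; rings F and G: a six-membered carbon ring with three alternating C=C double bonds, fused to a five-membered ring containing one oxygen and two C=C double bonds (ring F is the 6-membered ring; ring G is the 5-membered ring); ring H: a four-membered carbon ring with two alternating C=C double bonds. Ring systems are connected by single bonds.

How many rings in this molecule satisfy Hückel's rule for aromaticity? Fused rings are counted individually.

Rings A and B form a fused bicyclic system (with one N–H) with 9 sp² atoms and 10 π electrons from ring double bonds plus a heteroatom lone pair. 10 = 4(2)+2, so the system is aromatic and both rings count as aromatic (indole).
Rings C and D form a fused bicyclic system with 10 sp² atoms and 10 π electrons from ring double bonds. 10 = 4(2)+2, so the system is aromatic and both rings count as aromatic (naphthalene).
Ring E has a continuous p-orbital overlap around the ring; 3 ring double bonds give 6 π electrons. 6 = 4(1)+2, so ring E is aromatic (pyrazine).
Rings F and G form a fused bicyclic system (with one oxygen) with 9 sp² atoms and 10 π electrons from ring double bonds plus a heteroatom lone pair. 10 = 4(2)+2, so the system is aromatic and both rings count as aromatic (benzofuran).
Ring H has only sp² ring atoms; a planar conformation would have a fully conjugated π system of 4 electrons. But 4 = 4(1), which is 4n not 4n+2, so ring H is not aromatic (cyclobutadiene) — cyclobutadiene is antiaromatic and distorts to a rectangle.
Aromatic: A, B, C, D, E, F, G. Total: 7.

7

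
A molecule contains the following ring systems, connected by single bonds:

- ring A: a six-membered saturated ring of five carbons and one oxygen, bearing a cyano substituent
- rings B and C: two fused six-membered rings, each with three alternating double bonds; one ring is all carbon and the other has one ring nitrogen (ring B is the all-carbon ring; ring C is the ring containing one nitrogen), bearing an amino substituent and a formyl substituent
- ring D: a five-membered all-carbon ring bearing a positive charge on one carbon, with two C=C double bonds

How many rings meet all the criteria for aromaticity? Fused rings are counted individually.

Ring A has only sp³ atoms, so it is not fully conjugated — not aromatic (tetrahydropyran).
Rings B and C form a fused bicyclic system (with one nitrogen) with 10 sp² atoms and 10 π electrons from ring double bonds. 10 = 4(2)+2, so the system is aromatic and both rings count as aromatic (quinoline).
Ring D has only sp² ring atoms; a planar conformation would have a fully conjugated π system of 4 electrons. But 4 = 4(1), which is 4n not 4n+2, so ring D is not aromatic (cyclopentadienyl cation).
Aromatic: B, C. Total: 2.

2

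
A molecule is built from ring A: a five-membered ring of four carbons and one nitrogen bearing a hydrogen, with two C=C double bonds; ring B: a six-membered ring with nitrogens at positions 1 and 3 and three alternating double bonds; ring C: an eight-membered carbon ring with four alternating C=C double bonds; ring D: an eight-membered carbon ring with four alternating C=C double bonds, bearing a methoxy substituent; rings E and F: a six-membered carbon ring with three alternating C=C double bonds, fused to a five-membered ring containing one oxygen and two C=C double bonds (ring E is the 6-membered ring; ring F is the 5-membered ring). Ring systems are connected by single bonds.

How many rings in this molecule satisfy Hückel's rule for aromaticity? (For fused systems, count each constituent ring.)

Ring A is planar and fully conjugated; 2 ring double bonds (4 π electrons) plus a heteroatom lone pair (2) give 6 π electrons. That satisfies 4n+2 with n=1, so ring A is aromatic (pyrrole).
Ring B is planar and fully conjugated; 3 ring double bonds give 6 π electrons. 6 = 4(1)+2, so ring B is aromatic (pyrimidine).
Ring C has only sp² ring atoms; a planar conformation would have a fully conjugated π system of 8 electrons. But 8 = 4(2), which is 4n not 4n+2, so ring C is not aromatic (cyclooctatetraene) — cyclooctatetraene distorts into a non-planar tub to avoid antiaromaticity.
Ring D has only sp² ring atoms; a planar conformation would have a fully conjugated π system of 8 electrons. But 8 = 4(2), which is 4n not 4n+2, so ring D is not aromatic (cyclooctatetraene) — cyclooctatetraene distorts into a non-planar tub to avoid antiaromaticity.
Rings E and F form a fused bicyclic system (with one oxygen) with 9 sp² atoms and 10 π electrons from ring double bonds plus a heteroatom lone pair. 10 = 4(2)+2, so the system is aromatic and both rings count as aromatic (benzofuran).
Aromatic: A, B, E, F. Total: 4.

4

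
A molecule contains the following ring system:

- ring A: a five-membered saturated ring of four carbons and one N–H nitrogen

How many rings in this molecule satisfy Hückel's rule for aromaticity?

0

Ring A has only sp³ atoms, so it is not fully conjugated — not aromatic (pyrrolidine).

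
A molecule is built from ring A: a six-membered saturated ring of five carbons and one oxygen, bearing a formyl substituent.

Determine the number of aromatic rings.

Ring A has only sp³ atoms, so it is not fully conjugated — not aromatic (tetrahydropyran).

0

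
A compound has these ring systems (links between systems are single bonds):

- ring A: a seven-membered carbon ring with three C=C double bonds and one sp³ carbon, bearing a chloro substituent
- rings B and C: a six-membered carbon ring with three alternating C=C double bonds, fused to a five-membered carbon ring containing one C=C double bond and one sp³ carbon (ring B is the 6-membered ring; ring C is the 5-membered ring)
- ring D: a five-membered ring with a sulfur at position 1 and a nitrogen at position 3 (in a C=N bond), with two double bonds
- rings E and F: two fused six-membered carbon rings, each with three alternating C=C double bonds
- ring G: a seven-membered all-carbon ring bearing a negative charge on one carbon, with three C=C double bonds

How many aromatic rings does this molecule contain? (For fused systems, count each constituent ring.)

Ring A has one sp³ carbon, so it is not fully conjugated — not aromatic (cycloheptatriene).
Ring B is fully conjugated (every ring atom contributes a p orbital); 3 ring double bonds give 6 π electrons. That satisfies 4n+2 with n=1, so ring B is aromatic (benzene ring).
Ring C has one sp³ carbon, so it is not fully conjugated — not aromatic (cyclopentene ring).
Ring D has a continuous p-orbital overlap around the ring; 2 ring double bonds (4 π electrons) plus a heteroatom lone pair (2) give 6 π electrons. Since 6 = 4n+2 (n=1), ring D is aromatic (thiazole).
Rings E and F form a fused bicyclic system with 10 sp² atoms and 10 π electrons from ring double bonds. 10 = 4(2)+2, so the system is aromatic and both rings count as aromatic (naphthalene).
Ring G has only sp² ring atoms; a planar conformation would have a fully conjugated π system of 8 electrons. But 8 = 4(2), which is 4n not 4n+2, so ring G is not aromatic (cycloheptatrienyl anion).
Aromatic: B, D, E, F. Total: 4.

4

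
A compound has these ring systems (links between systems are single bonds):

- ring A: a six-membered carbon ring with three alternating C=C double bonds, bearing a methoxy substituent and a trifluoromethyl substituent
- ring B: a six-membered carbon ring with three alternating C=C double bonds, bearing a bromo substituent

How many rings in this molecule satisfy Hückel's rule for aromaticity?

Ring A has a continuous p-orbital overlap around the ring; 3 ring double bonds give 6 π electrons. 6 = 4(1)+2, so ring A is aromatic (benzene).
Ring B is planar and fully conjugated; 3 ring double bonds give 6 π electrons. 6 = 4(1)+2, so ring B is aromatic (benzene).
Aromatic: A, B. Total: 2.

2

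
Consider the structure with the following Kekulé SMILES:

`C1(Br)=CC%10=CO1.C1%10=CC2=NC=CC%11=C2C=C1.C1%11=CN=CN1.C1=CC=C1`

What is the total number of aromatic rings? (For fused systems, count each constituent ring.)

4

The SMILES encodes a five-membered ring of four carbons and one oxygen, with two C=C double bonds; two fused six-membered rings, each with three alternating double bonds; one ring is all carbon and the other has one ring nitrogen; a five-membered ring with nitrogens at positions 1 and 3 (one bearing H, one in a C=N bond) and two double bonds; a four-membered carbon ring with two alternating C=C double bonds.
The 5-membered ring with one oxygen is fully conjugated (every ring atom contributes a p orbital); 2 ring double bonds (4 π electrons) plus a heteroatom lone pair (2) give 6 π electrons. That satisfies 4n+2 with n=1, so it is aromatic (furan).
The fused 6/6-membered bicyclic (with one nitrogen) is a single π system with 10 sp² atoms and 10 π electrons from ring double bonds. 10 = 4(2)+2, so the system is aromatic and both rings count as aromatic (quinoline).
The 5-membered ring with two nitrogens (one N–H, one =N–) has a continuous p-orbital overlap around the ring; 2 ring double bonds (4 π electrons) plus a heteroatom lone pair (2) give 6 π electrons. Since 6 = 4n+2 (n=1), it is aromatic (imidazole).
The 4-membered ring has only sp² ring atoms; a planar conformation would have a fully conjugated π system of 4 electrons. But 4 = 4(1), which is 4n not 4n+2, so it is not aromatic (cyclobutadiene) — cyclobutadiene is antiaromatic and distorts to a rectangle.
4 of the 5 rings are aromatic. Total: 4.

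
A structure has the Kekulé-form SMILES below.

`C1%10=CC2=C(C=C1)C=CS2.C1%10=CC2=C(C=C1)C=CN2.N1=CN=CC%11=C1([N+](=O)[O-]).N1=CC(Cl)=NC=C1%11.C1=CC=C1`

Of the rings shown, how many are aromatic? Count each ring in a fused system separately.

The SMILES encodes a six-membered carbon ring with three alternating C=C double bonds, fused to a five-membered ring containing one sulfur and two C=C double bonds; a six-membered carbon ring with three alternating C=C double bonds, fused to a five-membered ring containing one N–H nitrogen and two C=C double bonds; a six-membered ring with nitrogens at positions 1 and 3 and three alternating double bonds; a six-membered ring with nitrogens at positions 1 and 4 and three alternating double bonds; a four-membered carbon ring with two alternating C=C double bonds.
The fused 6/5-membered bicyclic (with one sulfur) is a single π system with 9 sp² atoms and 10 π electrons from ring double bonds plus a heteroatom lone pair. 10 = 4(2)+2, so the system is aromatic and both rings count as aromatic (benzothiophene).
The fused 6/5-membered bicyclic (with one N–H) is a single π system with 9 sp² atoms and 10 π electrons from ring double bonds plus a heteroatom lone pair. 10 = 4(2)+2, so the system is aromatic and both rings count as aromatic (indole).
The 6-membered ring with two nitrogens (1,3) is fully conjugated (every ring atom contributes a p orbital); 3 ring double bonds give 6 π electrons. That satisfies 4n+2 with n=1, so it is aromatic (pyrimidine).
The 6-membered ring with two nitrogens (1,4) is fully conjugated (every ring atom contributes a p orbital); 3 ring double bonds give 6 π electrons. 6 = 4(1)+2, so it is aromatic (pyrazine).
The 4-membered ring has only sp² ring atoms; a planar conformation would have a fully conjugated π system of 4 electrons. But 4 = 4(1), which is 4n not 4n+2, so it is not aromatic (cyclobutadiene) — cyclobutadiene is antiaromatic and distorts to a rectangle.
6 of the 7 rings are aromatic. Total: 6.

6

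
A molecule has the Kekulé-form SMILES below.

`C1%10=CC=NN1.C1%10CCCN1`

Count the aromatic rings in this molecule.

The SMILES encodes a five-membered ring with two adjacent nitrogens (one bearing H, one in a double bond) and two double bonds; a five-membered saturated ring of four carbons and one N–H nitrogen.
The 5-membered ring with two adjacent nitrogens (one N–H, one =N–) has a continuous p-orbital overlap around the ring; 2 ring double bonds (4 π electrons) plus a heteroatom lone pair (2) give 6 π electrons. Since 6 = 4n+2 (n=1), it is aromatic (pyrazole).
The 5-membered ring with one N–H has only sp³ atoms, so it is not fully conjugated — not aromatic (pyrrolidine).
1 of the 2 rings is aromatic. Total: 1.

1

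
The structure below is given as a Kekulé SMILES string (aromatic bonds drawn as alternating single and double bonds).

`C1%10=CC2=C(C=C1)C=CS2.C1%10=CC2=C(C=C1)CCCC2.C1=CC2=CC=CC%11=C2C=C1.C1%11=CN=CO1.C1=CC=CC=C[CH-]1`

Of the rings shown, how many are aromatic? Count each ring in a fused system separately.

6

The SMILES encodes a six-membered carbon ring with three alternating C=C double bonds, fused to a five-membered ring containing one sulfur and two C=C double bonds; a six-membered carbon ring with three alternating C=C double bonds, fused to a saturated six-membered carbon ring; two fused six-membered carbon rings, each with three alternating C=C double bonds; a five-membered ring with an oxygen at position 1 and a nitrogen at position 3 (in a C=N bond), with two double bonds; a seven-membered all-carbon ring bearing a negative charge on one carbon, with three C=C double bonds.
The fused 6/5-membered bicyclic (with one sulfur) is a single π system with 9 sp² atoms and 10 π electrons from ring double bonds plus a heteroatom lone pair. 10 = 4(2)+2, so the system is aromatic and both rings count as aromatic (benzothiophene).
The 6-membered ring has a continuous p-orbital overlap around the ring; 3 ring double bonds give 6 π electrons. 6 = 4(1)+2, so it is aromatic (benzene ring).
The second 6-membered ring has four sp³ carbons, so it is not fully conjugated — not aromatic (cyclohexane ring).
The fused 6/6-membered bicyclic is a single π system with 10 sp² atoms and 10 π electrons from ring double bonds. 10 = 4(2)+2, so the system is aromatic and both rings count as aromatic (naphthalene).
The 5-membered ring with one oxygen and one =N– is planar and fully conjugated; 2 ring double bonds (4 π electrons) plus a heteroatom lone pair (2) give 6 π electrons. 6 = 4(1)+2, so it is aromatic (oxazole).
The 7-membered ring has only sp² ring atoms; a planar conformation would have a fully conjugated π system of 8 electrons. But 8 = 4(2), which is 4n not 4n+2, so it is not aromatic (cycloheptatrienyl anion).
6 of the 8 rings are aromatic. Total: 6.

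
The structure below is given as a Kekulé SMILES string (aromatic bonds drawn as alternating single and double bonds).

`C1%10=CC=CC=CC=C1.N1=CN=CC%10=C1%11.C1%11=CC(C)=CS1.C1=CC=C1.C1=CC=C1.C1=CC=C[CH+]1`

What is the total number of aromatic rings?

2

The SMILES encodes an eight-membered carbon ring with four alternating C=C double bonds; a six-membered ring with nitrogens at positions 1 and 3 and three alternating double bonds; a five-membered ring of four carbons and one sulfur, with two C=C double bonds; a four-membered carbon ring with two alternating C=C double bonds; a four-membered carbon ring with two alternating C=C double bonds; a five-membered all-carbon ring bearing a positive charge on one carbon, with two C=C double bonds.
The 8-membered ring has only sp² ring atoms; a planar conformation would have a fully conjugated π system of 8 electrons. But 8 = 4(2), which is 4n not 4n+2, so it is not aromatic (cyclooctatetraene) — cyclooctatetraene distorts into a non-planar tub to avoid antiaromaticity.
The 6-membered ring with two nitrogens (1,3) is fully conjugated (every ring atom contributes a p orbital); 3 ring double bonds give 6 π electrons. 6 = 4(1)+2, so it is aromatic (pyrimidine).
The 5-membered ring with one sulfur is planar and fully conjugated; 2 ring double bonds (4 π electrons) plus a heteroatom lone pair (2) give 6 π electrons. Since 6 = 4n+2 (n=1), it is aromatic (thiophene).
The 4-membered ring has only sp² ring atoms; a planar conformation would have a fully conjugated π system of 4 electrons. But 4 = 4(1), which is 4n not 4n+2, so it is not aromatic (cyclobutadiene) — cyclobutadiene is antiaromatic and distorts to a rectangle.
The second 4-membered ring has only sp² ring atoms; a planar conformation would have a fully conjugated π system of 4 electrons. But 4 = 4(1), which is 4n not 4n+2, so it is not aromatic (cyclobutadiene) — cyclobutadiene is antiaromatic and distorts to a rectangle.
The 5-membered ring has only sp² ring atoms; a planar conformation would have a fully conjugated π system of 4 electrons. But 4 = 4(1), which is 4n not 4n+2, so it is not aromatic (cyclopentadienyl cation).
2 of the 6 rings are aromatic. Total: 2.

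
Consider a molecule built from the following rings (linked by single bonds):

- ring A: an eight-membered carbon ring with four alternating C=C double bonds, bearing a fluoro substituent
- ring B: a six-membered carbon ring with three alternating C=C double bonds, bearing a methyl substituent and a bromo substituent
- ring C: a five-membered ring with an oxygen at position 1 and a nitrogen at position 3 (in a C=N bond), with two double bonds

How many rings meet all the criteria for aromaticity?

2

Ring A has only sp² ring atoms; a planar conformation would have a fully conjugated π system of 8 electrons. But 8 = 4(2), which is 4n not 4n+2, so ring A is not aromatic (cyclooctatetraene) — cyclooctatetraene distorts into a non-planar tub to avoid antiaromaticity.
Ring B is planar and fully conjugated; 3 ring double bonds give 6 π electrons. 6 = 4(1)+2, so ring B is aromatic (benzene).
Ring C is planar and fully conjugated; 2 ring double bonds (4 π electrons) plus a heteroatom lone pair (2) give 6 π electrons. 6 = 4(1)+2, so ring C is aromatic (oxazole).
Aromatic: B, C. Total: 2.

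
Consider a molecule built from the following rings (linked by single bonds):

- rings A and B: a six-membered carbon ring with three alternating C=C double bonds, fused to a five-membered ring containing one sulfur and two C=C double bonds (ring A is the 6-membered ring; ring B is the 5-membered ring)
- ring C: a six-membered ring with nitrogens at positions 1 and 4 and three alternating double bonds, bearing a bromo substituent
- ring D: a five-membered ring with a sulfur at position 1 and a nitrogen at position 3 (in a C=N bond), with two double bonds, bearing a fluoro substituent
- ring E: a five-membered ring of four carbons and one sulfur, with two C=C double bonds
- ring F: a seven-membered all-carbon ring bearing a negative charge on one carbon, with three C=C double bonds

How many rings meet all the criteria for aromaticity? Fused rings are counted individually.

Rings A and B form a fused bicyclic system (with one sulfur) with 9 sp² atoms and 10 π electrons from ring double bonds plus a heteroatom lone pair. 10 = 4(2)+2, so the system is aromatic and both rings count as aromatic (benzothiophene).
Ring C has a continuous p-orbital overlap around the ring; 3 ring double bonds give 6 π electrons. That satisfies 4n+2 with n=1, so ring C is aromatic (pyrazine).
Ring D is fully conjugated (every ring atom contributes a p orbital); 2 ring double bonds (4 π electrons) plus a heteroatom lone pair (2) give 6 π electrons. 6 = 4(1)+2, so ring D is aromatic (thiazole).
Ring E is planar and fully conjugated; 2 ring double bonds (4 π electrons) plus a heteroatom lone pair (2) give 6 π electrons. That satisfies 4n+2 with n=1, so ring E is aromatic (thiophene).
Ring F has only sp² ring atoms; a planar conformation would have a fully conjugated π system of 8 electrons. But 8 = 4(2), which is 4n not 4n+2, so ring F is not aromatic (cycloheptatrienyl anion).
Aromatic: A, B, C, D, E. Total: 5.

5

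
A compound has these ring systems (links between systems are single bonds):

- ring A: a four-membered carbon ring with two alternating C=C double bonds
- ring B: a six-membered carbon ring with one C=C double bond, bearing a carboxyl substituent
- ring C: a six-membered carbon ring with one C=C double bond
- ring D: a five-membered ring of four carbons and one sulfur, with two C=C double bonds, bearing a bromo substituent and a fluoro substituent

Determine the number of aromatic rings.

Ring A has only sp² ring atoms; a planar conformation would have a fully conjugated π system of 4 electrons. But 4 = 4(1), which is 4n not 4n+2, so ring A is not aromatic (cyclobutadiene) — cyclobutadiene is antiaromatic and distorts to a rectangle.
Ring B has four sp³ carbons, so it is not fully conjugated — not aromatic (cyclohexene).
Ring C has four sp³ carbons, so it is not fully conjugated — not aromatic (cyclohexene).
Ring D is planar and fully conjugated; 2 ring double bonds (4 π electrons) plus a heteroatom lone pair (2) give 6 π electrons. Since 6 = 4n+2 (n=1), ring D is aromatic (thiophene).
Aromatic: D. Total: 1.

1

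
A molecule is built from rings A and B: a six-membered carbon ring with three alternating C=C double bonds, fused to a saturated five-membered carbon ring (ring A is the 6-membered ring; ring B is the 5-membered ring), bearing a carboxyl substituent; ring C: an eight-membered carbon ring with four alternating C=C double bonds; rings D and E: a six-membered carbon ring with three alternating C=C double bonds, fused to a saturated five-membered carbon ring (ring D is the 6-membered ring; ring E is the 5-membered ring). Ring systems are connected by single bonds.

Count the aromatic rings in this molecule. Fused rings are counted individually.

Ring A has a continuous p-orbital overlap around the ring; 3 ring double bonds give 6 π electrons. 6 = 4(1)+2, so ring A is aromatic (benzene ring).
Ring B has three sp³ carbons, so it is not fully conjugated — not aromatic (cyclopentane ring).
Ring C has only sp² ring atoms; a planar conformation would have a fully conjugated π system of 8 electrons. But 8 = 4(2), which is 4n not 4n+2, so ring C is not aromatic (cyclooctatetraene) — cyclooctatetraene distorts into a non-planar tub to avoid antiaromaticity.
Ring D is planar and fully conjugated; 3 ring double bonds give 6 π electrons. That satisfies 4n+2 with n=1, so ring D is aromatic (benzene ring).
Ring E has three sp³ carbons, so it is not fully conjugated — not aromatic (cyclopentane ring).
Aromatic: A, D. Total: 2.

2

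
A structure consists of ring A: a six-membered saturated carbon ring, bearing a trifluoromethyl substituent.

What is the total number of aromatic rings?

Ring A has only sp³ atoms, so it is not fully conjugated — not aromatic (cyclohexane).

0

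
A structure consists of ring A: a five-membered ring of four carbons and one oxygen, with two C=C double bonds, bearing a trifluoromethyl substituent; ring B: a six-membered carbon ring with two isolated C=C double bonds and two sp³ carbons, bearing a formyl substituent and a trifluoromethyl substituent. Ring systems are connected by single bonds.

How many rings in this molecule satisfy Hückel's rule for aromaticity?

1

Ring A is fully conjugated (every ring atom contributes a p orbital); 2 ring double bonds (4 π electrons) plus a heteroatom lone pair (2) give 6 π electrons. 6 = 4(1)+2, so ring A is aromatic (furan).
Ring B has two sp³ carbons, so it is not fully conjugated — not aromatic (1,4-cyclohexadiene).
Aromatic: A. Total: 1.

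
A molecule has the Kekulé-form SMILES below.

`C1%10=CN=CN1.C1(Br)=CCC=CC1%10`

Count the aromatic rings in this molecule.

The SMILES encodes a five-membered ring with nitrogens at positions 1 and 3 (one bearing H, one in a C=N bond) and two double bonds; a six-membered carbon ring with two isolated C=C double bonds and two sp³ carbons.
The 5-membered ring with two nitrogens (one N–H, one =N–) is fully conjugated (every ring atom contributes a p orbital); 2 ring double bonds (4 π electrons) plus a heteroatom lone pair (2) give 6 π electrons. Since 6 = 4n+2 (n=1), it is aromatic (imidazole).
The 6-membered ring has two sp³ carbons, so it is not fully conjugated — not aromatic (1,4-cyclohexadiene).
1 of the 2 rings is aromatic. Total: 1.

1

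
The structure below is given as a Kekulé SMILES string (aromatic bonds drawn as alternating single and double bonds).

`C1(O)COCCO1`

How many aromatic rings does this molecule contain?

The SMILES encodes a six-membered saturated ring with oxygens at positions 1 and 4.
The 6-membered ring with two oxygens (1,4) has only sp³ atoms, so it is not fully conjugated — not aromatic (1,4-dioxane).

0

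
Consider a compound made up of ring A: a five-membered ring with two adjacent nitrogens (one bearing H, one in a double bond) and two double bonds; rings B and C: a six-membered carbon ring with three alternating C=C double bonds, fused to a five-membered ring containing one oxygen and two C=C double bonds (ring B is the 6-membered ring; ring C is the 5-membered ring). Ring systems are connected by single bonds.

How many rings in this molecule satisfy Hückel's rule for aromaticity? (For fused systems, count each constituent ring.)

Ring A is planar and fully conjugated; 2 ring double bonds (4 π electrons) plus a heteroatom lone pair (2) give 6 π electrons. That satisfies 4n+2 with n=1, so ring A is aromatic (pyrazole).
Rings B and C form a fused bicyclic system (with one oxygen) with 9 sp² atoms and 10 π electrons from ring double bonds plus a heteroatom lone pair. 10 = 4(2)+2, so the system is aromatic and both rings count as aromatic (benzofuran).
Aromatic: A, B, C. Total: 3.

3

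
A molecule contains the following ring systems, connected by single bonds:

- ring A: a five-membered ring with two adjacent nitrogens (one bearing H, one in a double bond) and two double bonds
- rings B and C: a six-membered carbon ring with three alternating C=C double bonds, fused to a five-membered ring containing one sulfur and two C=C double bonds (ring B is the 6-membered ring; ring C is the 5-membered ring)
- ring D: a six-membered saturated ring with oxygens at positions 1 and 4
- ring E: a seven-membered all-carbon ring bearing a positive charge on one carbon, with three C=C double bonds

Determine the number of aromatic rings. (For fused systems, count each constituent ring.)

Ring A is planar and fully conjugated; 2 ring double bonds (4 π electrons) plus a heteroatom lone pair (2) give 6 π electrons. Since 6 = 4n+2 (n=1), ring A is aromatic (pyrazole).
Rings B and C form a fused bicyclic system (with one sulfur) with 9 sp² atoms and 10 π electrons from ring double bonds plus a heteroatom lone pair. 10 = 4(2)+2, so the system is aromatic and both rings count as aromatic (benzothiophene).
Ring D has only sp³ atoms, so it is not fully conjugated — not aromatic (1,4-dioxane).
Ring E has a continuous p-orbital overlap around the ring; 3 ring double bonds (6 π electrons) plus the carbocation's empty p orbital (0, but keeps the ring conjugated) give 6 π electrons. 6 = 4(1)+2, so ring E is aromatic (tropylium cation).
Aromatic: A, B, C, E. Total: 4.

4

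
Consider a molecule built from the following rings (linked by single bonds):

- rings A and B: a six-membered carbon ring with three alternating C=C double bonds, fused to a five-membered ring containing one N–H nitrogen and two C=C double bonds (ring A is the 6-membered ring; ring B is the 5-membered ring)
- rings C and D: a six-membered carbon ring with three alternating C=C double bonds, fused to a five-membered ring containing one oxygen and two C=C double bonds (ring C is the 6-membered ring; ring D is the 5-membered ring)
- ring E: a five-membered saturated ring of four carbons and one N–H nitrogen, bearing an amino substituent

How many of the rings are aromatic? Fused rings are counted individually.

Rings A and B form a fused bicyclic system (with one N–H) with 9 sp² atoms and 10 π electrons from ring double bonds plus a heteroatom lone pair. 10 = 4(2)+2, so the system is aromatic and both rings count as aromatic (indole).
Rings C and D form a fused bicyclic system (with one oxygen) with 9 sp² atoms and 10 π electrons from ring double bonds plus a heteroatom lone pair. 10 = 4(2)+2, so the system is aromatic and both rings count as aromatic (benzofuran).
Ring E has only sp³ atoms, so it is not fully conjugated — not aromatic (pyrrolidine).
Aromatic: A, B, C, D. Total: 4.

4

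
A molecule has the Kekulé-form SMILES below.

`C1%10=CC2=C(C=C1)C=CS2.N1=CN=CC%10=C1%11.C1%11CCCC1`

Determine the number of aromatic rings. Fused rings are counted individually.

The SMILES encodes a six-membered carbon ring with three alternating C=C double bonds, fused to a five-membered ring containing one sulfur and two C=C double bonds; a six-membered ring with nitrogens at positions 1 and 3 and three alternating double bonds; a five-membered saturated carbon ring.
The fused 6/5-membered bicyclic (with one sulfur) is a single π system with 9 sp² atoms and 10 π electrons from ring double bonds plus a heteroatom lone pair. 10 = 4(2)+2, so the system is aromatic and both rings count as aromatic (benzothiophene).
The 6-membered ring with two nitrogens (1,3) has a continuous p-orbital overlap around the ring; 3 ring double bonds give 6 π electrons. That satisfies 4n+2 with n=1, so it is aromatic (pyrimidine).
The 5-membered ring has only sp³ atoms, so it is not fully conjugated — not aromatic (cyclopentane).
3 of the 4 rings are aromatic. Total: 3.

3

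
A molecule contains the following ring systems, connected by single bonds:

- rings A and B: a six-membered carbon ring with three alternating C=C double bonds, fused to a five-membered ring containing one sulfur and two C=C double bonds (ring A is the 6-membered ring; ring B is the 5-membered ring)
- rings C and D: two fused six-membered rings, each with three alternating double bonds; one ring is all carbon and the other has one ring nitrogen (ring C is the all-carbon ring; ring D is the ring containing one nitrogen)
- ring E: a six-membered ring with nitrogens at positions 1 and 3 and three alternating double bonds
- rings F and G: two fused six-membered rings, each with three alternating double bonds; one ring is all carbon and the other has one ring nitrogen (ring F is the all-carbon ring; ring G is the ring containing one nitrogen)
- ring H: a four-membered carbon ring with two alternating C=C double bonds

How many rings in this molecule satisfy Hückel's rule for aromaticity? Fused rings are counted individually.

7

Rings A and B form a fused bicyclic system (with one sulfur) with 9 sp² atoms and 10 π electrons from ring double bonds plus a heteroatom lone pair. 10 = 4(2)+2, so the system is aromatic and both rings count as aromatic (benzothiophene).
Rings C and D form a fused bicyclic system (with one nitrogen) with 10 sp² atoms and 10 π electrons from ring double bonds. 10 = 4(2)+2, so the system is aromatic and both rings count as aromatic (quinoline).
Ring E is fully conjugated (every ring atom contributes a p orbital); 3 ring double bonds give 6 π electrons. Since 6 = 4n+2 (n=1), ring E is aromatic (pyrimidine).
Rings F and G form a fused bicyclic system (with one nitrogen) with 10 sp² atoms and 10 π electrons from ring double bonds. 10 = 4(2)+2, so the system is aromatic and both rings count as aromatic (quinoline).
Ring H has only sp² ring atoms; a planar conformation would have a fully conjugated π system of 4 electrons. But 4 = 4(1), which is 4n not 4n+2, so ring H is not aromatic (cyclobutadiene) — cyclobutadiene is antiaromatic and distorts to a rectangle.
Aromatic: A, B, C, D, E, F, G. Total: 7.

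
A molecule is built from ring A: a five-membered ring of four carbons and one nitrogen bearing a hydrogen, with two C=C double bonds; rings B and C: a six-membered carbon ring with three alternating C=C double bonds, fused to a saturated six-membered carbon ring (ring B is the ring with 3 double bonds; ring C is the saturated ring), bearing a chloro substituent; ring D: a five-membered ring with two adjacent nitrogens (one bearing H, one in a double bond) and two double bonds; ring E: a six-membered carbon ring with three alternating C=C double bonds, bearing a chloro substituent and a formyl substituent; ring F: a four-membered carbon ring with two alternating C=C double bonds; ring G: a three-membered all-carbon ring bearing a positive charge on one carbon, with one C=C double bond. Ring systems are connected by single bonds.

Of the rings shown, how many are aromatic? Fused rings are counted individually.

Ring A has a continuous p-orbital overlap around the ring; 2 ring double bonds (4 π electrons) plus a heteroatom lone pair (2) give 6 π electrons. 6 = 4(1)+2, so ring A is aromatic (pyrrole).
Ring B has a continuous p-orbital overlap around the ring; 3 ring double bonds give 6 π electrons. Since 6 = 4n+2 (n=1), ring B is aromatic (benzene ring).
Ring C has four sp³ carbons, so it is not fully conjugated — not aromatic (cyclohexane ring).
Ring D is planar and fully conjugated; 2 ring double bonds (4 π electrons) plus a heteroatom lone pair (2) give 6 π electrons. That satisfies 4n+2 with n=1, so ring D is aromatic (pyrazole).
Ring E has a continuous p-orbital overlap around the ring; 3 ring double bonds give 6 π electrons. Since 6 = 4n+2 (n=1), ring E is aromatic (benzene).
Ring F has only sp² ring atoms; a planar conformation would have a fully conjugated π system of 4 electrons. But 4 = 4(1), which is 4n not 4n+2, so ring F is not aromatic (cyclobutadiene) — cyclobutadiene is antiaromatic and distorts to a rectangle.
Ring G has a continuous p-orbital overlap around the ring; 1 ring double bond (2 π electrons) plus the carbocation's empty p orbital (0, but keeps the ring conjugated) give 2 π electrons. 2 = 4(0)+2, so ring G is aromatic (cyclopropenyl cation).
Aromatic: A, B, D, E, G. Total: 5.

5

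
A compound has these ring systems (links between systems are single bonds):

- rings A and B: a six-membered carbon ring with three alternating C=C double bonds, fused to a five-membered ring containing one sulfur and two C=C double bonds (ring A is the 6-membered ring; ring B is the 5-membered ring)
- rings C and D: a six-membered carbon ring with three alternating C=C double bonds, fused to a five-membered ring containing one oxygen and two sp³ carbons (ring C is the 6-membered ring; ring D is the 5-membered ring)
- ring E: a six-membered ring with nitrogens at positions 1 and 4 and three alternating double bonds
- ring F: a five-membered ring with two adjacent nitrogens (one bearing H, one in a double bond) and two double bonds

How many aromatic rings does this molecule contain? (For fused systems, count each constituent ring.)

5

Rings A and B form a fused bicyclic system (with one sulfur) with 9 sp² atoms and 10 π electrons from ring double bonds plus a heteroatom lone pair. 10 = 4(2)+2, so the system is aromatic and both rings count as aromatic (benzothiophene).
Ring C is planar and fully conjugated; 3 ring double bonds give 6 π electrons. Since 6 = 4n+2 (n=1), ring C is aromatic (benzene ring).
Ring D has two sp³ carbons, so it is not fully conjugated — not aromatic (oxolane ring).
Ring E is fully conjugated (every ring atom contributes a p orbital); 3 ring double bonds give 6 π electrons. That satisfies 4n+2 with n=1, so ring E is aromatic (pyrazine).
Ring F has a continuous p-orbital overlap around the ring; 2 ring double bonds (4 π electrons) plus a heteroatom lone pair (2) give 6 π electrons. Since 6 = 4n+2 (n=1), ring F is aromatic (pyrazole).
Aromatic: A, B, C, E, F. Total: 5.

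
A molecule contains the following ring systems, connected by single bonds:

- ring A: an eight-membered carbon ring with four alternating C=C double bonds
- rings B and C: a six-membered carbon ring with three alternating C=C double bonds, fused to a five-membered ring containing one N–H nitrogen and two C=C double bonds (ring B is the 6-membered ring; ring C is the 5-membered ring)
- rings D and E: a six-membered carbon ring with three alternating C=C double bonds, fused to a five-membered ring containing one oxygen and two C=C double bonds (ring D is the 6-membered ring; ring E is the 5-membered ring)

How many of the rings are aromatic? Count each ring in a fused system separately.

Ring A has only sp² ring atoms; a planar conformation would have a fully conjugated π system of 8 electrons. But 8 = 4(2), which is 4n not 4n+2, so ring A is not aromatic (cyclooctatetraene) — cyclooctatetraene distorts into a non-planar tub to avoid antiaromaticity.
Rings B and C form a fused bicyclic system (with one N–H) with 9 sp² atoms and 10 π electrons from ring double bonds plus a heteroatom lone pair. 10 = 4(2)+2, so the system is aromatic and both rings count as aromatic (indole).
Rings D and E form a fused bicyclic system (with one oxygen) with 9 sp² atoms and 10 π electrons from ring double bonds plus a heteroatom lone pair. 10 = 4(2)+2, so the system is aromatic and both rings count as aromatic (benzofuran).
Aromatic: B, C, D, E. Total: 4.

4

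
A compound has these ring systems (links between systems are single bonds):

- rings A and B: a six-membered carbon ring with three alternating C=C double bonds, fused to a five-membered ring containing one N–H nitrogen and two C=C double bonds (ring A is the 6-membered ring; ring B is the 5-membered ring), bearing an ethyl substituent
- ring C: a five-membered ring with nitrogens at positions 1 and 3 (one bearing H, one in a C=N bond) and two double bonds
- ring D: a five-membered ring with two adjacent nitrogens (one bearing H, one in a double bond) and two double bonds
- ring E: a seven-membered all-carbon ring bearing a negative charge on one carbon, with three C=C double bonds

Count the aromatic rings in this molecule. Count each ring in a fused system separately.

4

Rings A and B form a fused bicyclic system (with one N–H) with 9 sp² atoms and 10 π electrons from ring double bonds plus a heteroatom lone pair. 10 = 4(2)+2, so the system is aromatic and both rings count as aromatic (indole).
Ring C has a continuous p-orbital overlap around the ring; 2 ring double bonds (4 π electrons) plus a heteroatom lone pair (2) give 6 π electrons. That satisfies 4n+2 with n=1, so ring C is aromatic (imidazole).
Ring D is planar and fully conjugated; 2 ring double bonds (4 π electrons) plus a heteroatom lone pair (2) give 6 π electrons. Since 6 = 4n+2 (n=1), ring D is aromatic (pyrazole).
Ring E has only sp² ring atoms; a planar conformation would have a fully conjugated π system of 8 electrons. But 8 = 4(2), which is 4n not 4n+2, so ring E is not aromatic (cycloheptatrienyl anion).
Aromatic: A, B, C, D. Total: 4.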